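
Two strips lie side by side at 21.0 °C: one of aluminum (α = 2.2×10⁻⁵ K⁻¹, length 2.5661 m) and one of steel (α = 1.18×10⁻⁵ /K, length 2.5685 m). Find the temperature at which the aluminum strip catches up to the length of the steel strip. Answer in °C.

T = 112.8 °C

Equal length when α₁L₁ΔT − α₂L₂ΔT = L₂ − L₁ = 2.40×10⁻³ m
α₁L₁ = 5.64542×10⁻⁵, α₂L₂ = 3.03083×10⁻⁵ → Δ(αL) = 2.61459×10⁻⁵ m/K
ΔT = 2.40×10⁻³ / 2.61459×10⁻⁵ = 91.793 K, so T = 21.0 + 91.793 = 112.793 °C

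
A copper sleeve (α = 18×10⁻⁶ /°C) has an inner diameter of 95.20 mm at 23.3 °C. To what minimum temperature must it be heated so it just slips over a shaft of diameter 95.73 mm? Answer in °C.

Required Δd = 95.73 − 95.20 = 0.53 mm
Δd = αd₀ΔT ⇒ ΔT = Δd/(αd₀) = 0.53 / (18×10⁻⁶ × 95.20) = 309.29 K
T_min = 23.3 + 309.29 = 332.59 °C

T = 333 °C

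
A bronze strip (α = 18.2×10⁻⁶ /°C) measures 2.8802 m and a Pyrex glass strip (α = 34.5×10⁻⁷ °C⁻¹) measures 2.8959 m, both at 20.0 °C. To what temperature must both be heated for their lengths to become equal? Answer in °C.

T = 390.0 °C

Equal length when α₁L₁ΔT − α₂L₂ΔT = L₂ − L₁ = 1.57×10⁻² m
α₁L₁ = 5.241964×10⁻⁵, α₂L₂ = 9.990855×10⁻⁶ → Δ(αL) = 4.2428785×10⁻⁵ m/K
ΔT = 1.57×10⁻² / 4.2428785×10⁻⁵ = 370.032 K, so T = 20.0 + 370.032 = 390.032 °C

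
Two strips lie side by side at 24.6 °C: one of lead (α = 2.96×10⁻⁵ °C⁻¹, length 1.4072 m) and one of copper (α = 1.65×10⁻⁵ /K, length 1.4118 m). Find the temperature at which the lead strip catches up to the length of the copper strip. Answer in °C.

Equal length when α₁L₁ΔT − α₂L₂ΔT = L₂ − L₁ = 4.60×10⁻³ m
α₁L₁ = 4.165312×10⁻⁵, α₂L₂ = 2.32947×10⁻⁵ → Δ(αL) = 1.835842×10⁻⁵ m/K
ΔT = 4.60×10⁻³ / 1.835842×10⁻⁵ = 250.566 K, so T = 24.6 + 250.566 = 275.166 °C

T = 275.2 °C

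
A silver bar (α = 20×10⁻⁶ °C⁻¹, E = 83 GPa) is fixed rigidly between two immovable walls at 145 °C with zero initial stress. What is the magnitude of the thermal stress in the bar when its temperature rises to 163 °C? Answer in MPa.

Fully constrained: the free strain ε = αΔT is blocked, so σ = Eε = EαΔT.
|ΔT| = 18 K
σ = 83.0×10⁹ × 20×10⁻⁶ × 18 = 2.99×10⁷ Pa

σ = 29.9 MPa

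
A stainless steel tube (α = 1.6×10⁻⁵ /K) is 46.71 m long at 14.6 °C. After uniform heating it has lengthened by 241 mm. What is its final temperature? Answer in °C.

T = 337 °C

ΔL = αL₀ΔT ⇒ ΔT = ΔL / (αL₀)
ΔT = 241×10⁻³ m / (1.6×10⁻⁵ × 46.71 m) = 322.47 K
T = 14.6 + 322.47 = 337.07 °C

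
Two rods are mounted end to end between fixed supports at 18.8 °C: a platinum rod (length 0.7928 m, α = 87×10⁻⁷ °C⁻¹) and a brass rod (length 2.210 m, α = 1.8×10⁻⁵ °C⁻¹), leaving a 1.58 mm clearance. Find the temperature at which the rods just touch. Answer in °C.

Gap closes when ΔL₁ + ΔL₂ = 1.58 mm = 1.58×10⁻³ m
(α₁L₁ + α₂L₂)ΔT = g
α₁L₁ + α₂L₂ = 87×10⁻⁷×0.7928 + 1.8×10⁻⁵×2.210 = 4.667736×10⁻⁵ m/K
ΔT = 1.58×10⁻³ / 4.667736×10⁻⁵ = 33.849 K
T = 18.8 + 33.849 = 52.649 °C

T = 52.6 °C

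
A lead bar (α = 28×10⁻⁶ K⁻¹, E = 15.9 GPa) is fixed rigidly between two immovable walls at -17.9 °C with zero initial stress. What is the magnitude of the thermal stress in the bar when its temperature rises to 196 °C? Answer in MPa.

Fully constrained: the free strain ε = αΔT is blocked, so σ = Eε = EαΔT.
|ΔT| = 213.9 K
σ = 15.9×10⁹ × 28×10⁻⁶ × 213.9 = 9.52×10⁷ Pa

σ = 95.2 MPa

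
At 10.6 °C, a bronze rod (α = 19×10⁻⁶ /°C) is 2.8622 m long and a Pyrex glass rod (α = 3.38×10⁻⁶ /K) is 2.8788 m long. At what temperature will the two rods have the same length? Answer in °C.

Equal length when α₁L₁ΔT − α₂L₂ΔT = L₂ − L₁ = 1.66×10⁻² m
α₁L₁ = 5.43818×10⁻⁵, α₂L₂ = 9.730344×10⁻⁶ → Δ(αL) = 4.4651456×10⁻⁵ m/K
ΔT = 1.66×10⁻² / 4.4651456×10⁻⁵ = 371.768 K, so T = 10.6 + 371.768 = 382.368 °C

T = 382.4 °C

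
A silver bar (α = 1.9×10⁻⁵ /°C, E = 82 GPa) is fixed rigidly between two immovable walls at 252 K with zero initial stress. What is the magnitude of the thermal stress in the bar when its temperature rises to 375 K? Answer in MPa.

Fully constrained: the free strain ε = αΔT is blocked, so σ = Eε = EαΔT.
|ΔT| = 123 K
σ = 82.0×10⁹ × 1.9×10⁻⁵ × 123 = 1.92×10⁸ Pa

σ = 192 MPa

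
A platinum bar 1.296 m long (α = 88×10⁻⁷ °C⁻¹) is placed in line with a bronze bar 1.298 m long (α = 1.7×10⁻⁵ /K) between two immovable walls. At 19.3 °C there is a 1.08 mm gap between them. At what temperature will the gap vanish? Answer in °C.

Gap closes when ΔL₁ + ΔL₂ = 1.08 mm = 1.08×10⁻³ m
(α₁L₁ + α₂L₂)ΔT = g
α₁L₁ + α₂L₂ = 88×10⁻⁷×1.296 + 1.7×10⁻⁵×1.298 = 3.34708×10⁻⁵ m/K
ΔT = 1.08×10⁻³ / 3.34708×10⁻⁵ = 32.267 K
T = 19.3 + 32.267 = 51.567 °C

T = 51.6 °C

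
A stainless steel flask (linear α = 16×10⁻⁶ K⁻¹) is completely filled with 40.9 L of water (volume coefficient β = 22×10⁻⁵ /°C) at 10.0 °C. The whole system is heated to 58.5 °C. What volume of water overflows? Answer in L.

The flask also expands: β_container ≈ 3α = 4.8×10⁻⁵ /K
Net overflow = V₀(β_liq − 3α_cont)ΔT
β − 3α = 2.20×10⁻⁴ − 4.8×10⁻⁵ = 1.72×10⁻⁴ /K; ΔT = 48.5 K
ΔV = 40.9 × 1.72×10⁻⁴ × 48.5 = 0.341 L

0.341 L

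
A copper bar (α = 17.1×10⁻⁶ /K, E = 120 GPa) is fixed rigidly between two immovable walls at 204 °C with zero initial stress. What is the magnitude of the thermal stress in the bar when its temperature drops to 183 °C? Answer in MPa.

σ = 43.1 MPa

Fully constrained: the free strain ε = αΔT is blocked, so σ = Eε = EαΔT.
|ΔT| = 21 K
σ = 120×10⁹ × 17.1×10⁻⁶ × 21 = 4.31×10⁷ Pa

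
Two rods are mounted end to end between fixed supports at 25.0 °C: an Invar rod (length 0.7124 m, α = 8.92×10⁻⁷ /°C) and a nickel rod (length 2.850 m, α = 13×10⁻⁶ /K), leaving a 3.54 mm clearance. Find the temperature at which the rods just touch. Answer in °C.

T = 119 °C

α₁L₁ = 6.354608×10⁻⁷ m/K, α₂L₂ = 3.705×10⁻⁵ m/K → total 3.76854608×10⁻⁵ m/K
ΔT = g/(α₁L₁+α₂L₂) = 3.54×10⁻³ / 3.76854608×10⁻⁵ = 93.94 K
T = 25.0 + 93.94 = 118.94 °C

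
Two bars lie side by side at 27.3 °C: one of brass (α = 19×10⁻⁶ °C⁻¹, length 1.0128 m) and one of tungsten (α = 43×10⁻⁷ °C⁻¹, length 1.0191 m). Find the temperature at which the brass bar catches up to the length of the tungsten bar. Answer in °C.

T = 451.2 °C

Equal length when α₁L₁ΔT − α₂L₂ΔT = L₂ − L₁ = 6.30×10⁻³ m
α₁L₁ = 1.92432×10⁻⁵, α₂L₂ = 4.38213×10⁻⁶ → Δ(αL) = 1.486107×10⁻⁵ m/K
ΔT = 6.30×10⁻³ / 1.486107×10⁻⁵ = 423.926 K, so T = 27.3 + 423.926 = 451.226 °C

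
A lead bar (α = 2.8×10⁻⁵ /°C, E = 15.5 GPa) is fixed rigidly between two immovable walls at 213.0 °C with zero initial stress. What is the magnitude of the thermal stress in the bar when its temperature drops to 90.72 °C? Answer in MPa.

σ = 53.1 MPa

Fully constrained: the free strain ε = αΔT is blocked, so σ = Eε = EαΔT.
|ΔT| = 122.28 K
σ = 15.5×10⁹ × 2.8×10⁻⁵ × 122.28 = 5.31×10⁷ Pa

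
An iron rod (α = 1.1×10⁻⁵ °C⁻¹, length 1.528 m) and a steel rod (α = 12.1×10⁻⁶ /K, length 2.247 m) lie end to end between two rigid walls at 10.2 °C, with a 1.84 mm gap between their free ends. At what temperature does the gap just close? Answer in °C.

α₁L₁ = 1.6808×10⁻⁵ m/K, α₂L₂ = 2.71887×10⁻⁵ m/K → total 4.39967×10⁻⁵ m/K
ΔT = g/(α₁L₁+α₂L₂) = 1.84×10⁻³ / 4.39967×10⁻⁵ = 41.821 K
T = 10.2 + 41.821 = 52.021 °C

T = 52.0 °C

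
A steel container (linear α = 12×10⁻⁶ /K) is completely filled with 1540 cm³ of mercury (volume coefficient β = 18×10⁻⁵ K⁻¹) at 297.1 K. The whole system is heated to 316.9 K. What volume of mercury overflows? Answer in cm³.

The container also expands: β_container ≈ 3α = 3.6×10⁻⁵ /K
Net overflow = V₀(β_liq − 3α_cont)ΔT
β − 3α = 1.80×10⁻⁴ − 3.6×10⁻⁵ = 1.44×10⁻⁴ /K; ΔT = 19.8 K
ΔV = 1540 × 1.44×10⁻⁴ × 19.8 = 4.39 cm³

4.39 cm³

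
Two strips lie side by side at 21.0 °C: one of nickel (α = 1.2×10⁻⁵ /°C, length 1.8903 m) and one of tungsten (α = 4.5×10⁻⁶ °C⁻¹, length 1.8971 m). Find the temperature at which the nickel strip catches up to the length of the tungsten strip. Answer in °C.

T = 501.7 °C

Equal length when α₁L₁ΔT − α₂L₂ΔT = L₂ − L₁ = 6.80×10⁻³ m
α₁L₁ = 2.26836×10⁻⁵, α₂L₂ = 8.53695×10⁻⁶ → Δ(αL) = 1.414665×10⁻⁵ m/K
ΔT = 6.80×10⁻³ / 1.414665×10⁻⁵ = 480.679 K, so T = 21.0 + 480.679 = 501.679 °C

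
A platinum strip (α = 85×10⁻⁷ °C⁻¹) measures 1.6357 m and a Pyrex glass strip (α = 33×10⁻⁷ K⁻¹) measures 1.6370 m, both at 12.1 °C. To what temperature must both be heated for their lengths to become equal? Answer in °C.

L₁(1 + α₁ΔT) = L₂(1 + α₂ΔT) ⇒ ΔT = (L₂ − L₁)/(α₁L₁ − α₂L₂)
L₂ − L₁ = 1.6370 − 1.6357 = 1.30×10⁻³ m
α₁L₁ − α₂L₂ = 85×10⁻⁷×1.6357 − 33×10⁻⁷×1.6370 = 8.50135×10⁻⁶ m/K
ΔT = 1.30×10⁻³ / 8.50135×10⁻⁶ = 152.917 K
T = 12.1 + 152.917 = 165.017 °C

T = 165.0 °C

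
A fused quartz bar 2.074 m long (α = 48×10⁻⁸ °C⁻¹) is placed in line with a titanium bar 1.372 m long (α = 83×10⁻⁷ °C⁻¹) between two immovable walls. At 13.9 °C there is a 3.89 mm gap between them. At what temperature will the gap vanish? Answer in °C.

T = 328 °C

α₁L₁ = 9.9552×10⁻⁷ m/K, α₂L₂ = 1.13876×10⁻⁵ m/K → total 1.238312×10⁻⁵ m/K
ΔT = g/(α₁L₁+α₂L₂) = 3.89×10⁻³ / 1.238312×10⁻⁵ = 314.14 K
T = 13.9 + 314.14 = 328.04 °C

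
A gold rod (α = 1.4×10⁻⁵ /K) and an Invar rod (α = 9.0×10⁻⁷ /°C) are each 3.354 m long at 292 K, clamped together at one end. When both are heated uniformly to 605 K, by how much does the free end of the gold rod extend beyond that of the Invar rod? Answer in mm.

ΔT = 313 K
gold: ΔL = 1.4×10⁻⁵ × 3.354 m × 313 = 1.4697×10⁻² m = 14.697 mm
Invar: ΔL = 9.0×10⁻⁷ × 3.354 m × 313 = 9.4482×10⁻⁴ m = 0.94482 mm
difference = 14.697 − 0.94482 = 13.75218 mm

13.8 mm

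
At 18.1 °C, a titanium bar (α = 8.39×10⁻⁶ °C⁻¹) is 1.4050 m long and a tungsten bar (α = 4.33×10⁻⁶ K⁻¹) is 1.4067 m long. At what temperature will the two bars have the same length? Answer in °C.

Equal length when α₁L₁ΔT − α₂L₂ΔT = L₂ − L₁ = 1.70×10⁻³ m
α₁L₁ = 1.178795×10⁻⁵, α₂L₂ = 6.091011×10⁻⁶ → Δ(αL) = 5.696939×10⁻⁶ m/K
ΔT = 1.70×10⁻³ / 5.696939×10⁻⁶ = 298.406 K, so T = 18.1 + 298.406 = 316.506 °C

T = 316.5 °C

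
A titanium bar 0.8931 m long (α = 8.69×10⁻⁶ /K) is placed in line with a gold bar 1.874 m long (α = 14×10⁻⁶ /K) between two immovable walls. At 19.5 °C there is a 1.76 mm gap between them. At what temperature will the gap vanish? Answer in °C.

T = 71.3 °C

Gap closes when ΔL₁ + ΔL₂ = 1.76 mm = 1.76×10⁻³ m
(α₁L₁ + α₂L₂)ΔT = g
α₁L₁ + α₂L₂ = 8.69×10⁻⁶×0.8931 + 14×10⁻⁶×1.874 = 3.3997039×10⁻⁵ m/K
ΔT = 1.76×10⁻³ / 3.3997039×10⁻⁵ = 51.769 K
T = 19.5 + 51.769 = 71.269 °C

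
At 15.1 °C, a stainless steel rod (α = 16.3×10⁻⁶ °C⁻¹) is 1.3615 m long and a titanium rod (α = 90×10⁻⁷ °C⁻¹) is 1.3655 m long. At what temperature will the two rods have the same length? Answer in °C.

L₁(1 + α₁ΔT) = L₂(1 + α₂ΔT) ⇒ ΔT = (L₂ − L₁)/(α₁L₁ − α₂L₂)
L₂ − L₁ = 1.3655 − 1.3615 = 4.00×10⁻³ m
α₁L₁ − α₂L₂ = 16.3×10⁻⁶×1.3615 − 90×10⁻⁷×1.3655 = 9.90295×10⁻⁶ m/K
ΔT = 4.00×10⁻³ / 9.90295×10⁻⁶ = 403.920 K
T = 15.1 + 403.920 = 419.020 °C

T = 419.0 °C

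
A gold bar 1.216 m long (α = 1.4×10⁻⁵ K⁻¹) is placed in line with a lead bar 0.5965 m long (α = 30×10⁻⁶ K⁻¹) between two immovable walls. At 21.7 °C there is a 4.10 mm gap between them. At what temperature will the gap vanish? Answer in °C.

T = 139 °C

Gap closes when ΔL₁ + ΔL₂ = 4.10 mm = 4.10×10⁻³ m
(α₁L₁ + α₂L₂)ΔT = g
α₁L₁ + α₂L₂ = 1.4×10⁻⁵×1.216 + 30×10⁻⁶×0.5965 = 3.4919×10⁻⁵ m/K
ΔT = 4.10×10⁻³ / 3.4919×10⁻⁵ = 117.41 K
T = 21.7 + 117.41 = 139.11 °C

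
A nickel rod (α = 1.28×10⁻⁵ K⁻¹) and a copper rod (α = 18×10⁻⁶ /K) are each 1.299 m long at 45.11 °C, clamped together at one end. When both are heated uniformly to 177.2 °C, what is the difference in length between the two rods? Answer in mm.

ΔT = 132.09 K
nickel: ΔL = 1.28×10⁻⁵ × 1.299 m × 132.09 = 2.1963×10⁻³ m = 2.1963 mm
copper: ΔL = 18×10⁻⁶ × 1.299 m × 132.09 = 3.0885×10⁻³ m = 3.0885 mm
difference = 3.0885 − 2.1963 = 0.8922 mm

0.892 mm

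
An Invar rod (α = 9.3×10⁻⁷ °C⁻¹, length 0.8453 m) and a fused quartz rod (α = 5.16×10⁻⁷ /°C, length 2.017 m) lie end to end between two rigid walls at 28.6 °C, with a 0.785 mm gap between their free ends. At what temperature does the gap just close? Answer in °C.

T = 458 °C

α₁L₁ = 7.86129×10⁻⁷ m/K, α₂L₂ = 1.040772×10⁻⁶ m/K → total 1.826901×10⁻⁶ m/K
ΔT = g/(α₁L₁+α₂L₂) = 7.85×10⁻⁴ / 1.826901×10⁻⁶ = 429.69 K
T = 28.6 + 429.69 = 458.29 °C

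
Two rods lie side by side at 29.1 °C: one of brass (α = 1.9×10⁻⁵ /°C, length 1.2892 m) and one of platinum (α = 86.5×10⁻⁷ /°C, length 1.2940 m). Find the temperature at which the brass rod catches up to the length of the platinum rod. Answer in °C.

L₁(1 + α₁ΔT) = L₂(1 + α₂ΔT) ⇒ ΔT = (L₂ − L₁)/(α₁L₁ − α₂L₂)
L₂ − L₁ = 1.2940 − 1.2892 = 4.80×10⁻³ m
α₁L₁ − α₂L₂ = 1.9×10⁻⁵×1.2892 − 86.5×10⁻⁷×1.2940 = 1.33017×10⁻⁵ m/K
ΔT = 4.80×10⁻³ / 1.33017×10⁻⁵ = 360.856 K
T = 29.1 + 360.856 = 389.956 °C

T = 390.0 °C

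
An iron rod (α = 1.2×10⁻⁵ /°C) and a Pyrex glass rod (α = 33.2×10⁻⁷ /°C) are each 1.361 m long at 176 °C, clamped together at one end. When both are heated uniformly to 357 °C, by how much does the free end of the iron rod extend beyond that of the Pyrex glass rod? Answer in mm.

2.14 mm

ΔT = 181 K
iron: ΔL = 1.2×10⁻⁵ × 1.361 m × 181 = 2.9561×10⁻³ m = 2.9561 mm
Pyrex glass: ΔL = 33.2×10⁻⁷ × 1.361 m × 181 = 8.1785×10⁻⁴ m = 0.81785 mm
difference = 2.9561 − 0.81785 = 2.13825 mm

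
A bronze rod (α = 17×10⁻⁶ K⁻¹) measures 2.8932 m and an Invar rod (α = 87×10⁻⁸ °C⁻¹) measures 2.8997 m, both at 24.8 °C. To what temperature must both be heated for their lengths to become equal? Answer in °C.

Equal length when α₁L₁ΔT − α₂L₂ΔT = L₂ − L₁ = 6.50×10⁻³ m
α₁L₁ = 4.91844×10⁻⁵, α₂L₂ = 2.522739×10⁻⁶ → Δ(αL) = 4.6661661×10⁻⁵ m/K
ΔT = 6.50×10⁻³ / 4.6661661×10⁻⁵ = 139.301 K, so T = 24.8 + 139.301 = 164.101 °C

T = 164.1 °C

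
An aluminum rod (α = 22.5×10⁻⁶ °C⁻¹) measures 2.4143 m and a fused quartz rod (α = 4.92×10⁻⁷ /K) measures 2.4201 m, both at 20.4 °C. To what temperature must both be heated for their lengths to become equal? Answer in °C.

L₁(1 + α₁ΔT) = L₂(1 + α₂ΔT) ⇒ ΔT = (L₂ − L₁)/(α₁L₁ − α₂L₂)
L₂ − L₁ = 2.4201 − 2.4143 = 5.80×10⁻³ m
α₁L₁ − α₂L₂ = 22.5×10⁻⁶×2.4143 − 4.92×10⁻⁷×2.4201 = 5.31310608×10⁻⁵ m/K
ΔT = 5.80×10⁻³ / 5.31310608×10⁻⁵ = 109.164 K
T = 20.4 + 109.164 = 129.564 °C

T = 129.6 °C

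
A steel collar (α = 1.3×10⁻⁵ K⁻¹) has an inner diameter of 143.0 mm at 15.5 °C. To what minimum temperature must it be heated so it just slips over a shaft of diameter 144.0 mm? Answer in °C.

Required Δd = 144.0 − 143.0 = 1.0 mm
Δd = αd₀ΔT ⇒ ΔT = Δd/(αd₀) = 1.0 / (1.3×10⁻⁵ × 143.0) = 537.92 K
T_min = 15.5 + 537.92 = 553.42 °C

T = 553 °C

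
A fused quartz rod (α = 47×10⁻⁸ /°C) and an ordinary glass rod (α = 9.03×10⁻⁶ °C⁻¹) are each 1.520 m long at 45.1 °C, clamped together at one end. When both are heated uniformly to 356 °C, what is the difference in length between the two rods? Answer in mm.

4.05 mm

ΔT = 310.9 K
fused quartz: ΔL = 47×10⁻⁸ × 1.520 m × 310.9 = 2.2211×10⁻⁴ m = 0.22211 mm
ordinary glass: ΔL = 9.03×10⁻⁶ × 1.520 m × 310.9 = 4.2673×10⁻³ m = 4.2673 mm
difference = 4.2673 − 0.22211 = 4.04519 mm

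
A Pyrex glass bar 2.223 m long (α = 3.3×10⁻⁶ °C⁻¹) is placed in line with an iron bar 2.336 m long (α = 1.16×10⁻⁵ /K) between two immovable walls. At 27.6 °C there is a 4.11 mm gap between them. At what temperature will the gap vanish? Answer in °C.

α₁L₁ = 7.3359×10⁻⁶ m/K, α₂L₂ = 2.70976×10⁻⁵ m/K → total 3.44335×10⁻⁵ m/K
ΔT = g/(α₁L₁+α₂L₂) = 4.11×10⁻³ / 3.44335×10⁻⁵ = 119.36 K
T = 27.6 + 119.36 = 146.96 °C

T = 147 °C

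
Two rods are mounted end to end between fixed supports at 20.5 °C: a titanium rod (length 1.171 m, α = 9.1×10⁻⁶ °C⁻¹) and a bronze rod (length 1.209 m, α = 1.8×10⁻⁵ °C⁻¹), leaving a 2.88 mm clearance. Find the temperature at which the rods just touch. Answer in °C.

Gap closes when ΔL₁ + ΔL₂ = 2.88 mm = 2.88×10⁻³ m
(α₁L₁ + α₂L₂)ΔT = g
α₁L₁ + α₂L₂ = 9.1×10⁻⁶×1.171 + 1.8×10⁻⁵×1.209 = 3.24181×10⁻⁵ m/K
ΔT = 2.88×10⁻³ / 3.24181×10⁻⁵ = 88.84 K
T = 20.5 + 88.84 = 109.34 °C

T = 109 °C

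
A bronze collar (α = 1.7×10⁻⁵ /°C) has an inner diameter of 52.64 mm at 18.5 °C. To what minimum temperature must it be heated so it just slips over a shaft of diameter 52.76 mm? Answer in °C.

T = 153 °C

Required Δd = 52.76 − 52.64 = 0.12 mm
Δd = αd₀ΔT ⇒ ΔT = Δd/(αd₀) = 0.12 / (1.7×10⁻⁵ × 52.64) = 134.10 K
T_min = 18.5 + 134.10 = 152.60 °C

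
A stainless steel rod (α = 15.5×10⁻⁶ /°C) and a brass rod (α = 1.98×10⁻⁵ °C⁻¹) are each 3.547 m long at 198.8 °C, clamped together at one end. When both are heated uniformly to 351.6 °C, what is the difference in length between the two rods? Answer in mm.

ΔT = 152.8 K
stainless steel: ΔL = 15.5×10⁻⁶ × 3.547 m × 152.8 = 8.4007×10⁻³ m = 8.4007 mm
brass: ΔL = 1.98×10⁻⁵ × 3.547 m × 152.8 = 1.0731×10⁻² m = 10.731 mm
difference = 10.731 − 8.4007 = 2.3303 mm

2.33 mm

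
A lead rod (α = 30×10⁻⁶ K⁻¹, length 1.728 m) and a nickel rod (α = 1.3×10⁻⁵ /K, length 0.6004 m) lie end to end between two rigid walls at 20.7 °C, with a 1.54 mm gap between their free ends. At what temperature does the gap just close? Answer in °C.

Gap closes when ΔL₁ + ΔL₂ = 1.54 mm = 1.54×10⁻³ m
(α₁L₁ + α₂L₂)ΔT = g
α₁L₁ + α₂L₂ = 30×10⁻⁶×1.728 + 1.3×10⁻⁵×0.6004 = 5.96452×10⁻⁵ m/K
ΔT = 1.54×10⁻³ / 5.96452×10⁻⁵ = 25.819 K
T = 20.7 + 25.819 = 46.519 °C

T = 46.5 °C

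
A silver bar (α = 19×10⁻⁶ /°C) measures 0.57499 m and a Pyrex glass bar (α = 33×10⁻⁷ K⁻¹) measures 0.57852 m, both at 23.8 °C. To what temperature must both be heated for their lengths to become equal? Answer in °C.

Equal length when α₁L₁ΔT − α₂L₂ΔT = L₂ − L₁ = 3.53×10⁻³ m
α₁L₁ = 1.092481×10⁻⁵, α₂L₂ = 1.909116×10⁻⁶ → Δ(αL) = 9.015694×10⁻⁶ m/K
ΔT = 3.53×10⁻³ / 9.015694×10⁻⁶ = 391.539 K, so T = 23.8 + 391.539 = 415.339 °C

T = 415.3 °C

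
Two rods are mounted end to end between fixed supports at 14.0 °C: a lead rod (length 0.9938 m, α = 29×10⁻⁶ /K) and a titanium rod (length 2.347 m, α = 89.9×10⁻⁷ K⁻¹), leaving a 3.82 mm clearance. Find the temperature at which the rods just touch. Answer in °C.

T = 90.5 °C

α₁L₁ = 2.88202×10⁻⁵ m/K, α₂L₂ = 2.109953×10⁻⁵ m/K → total 4.991973×10⁻⁵ m/K
ΔT = g/(α₁L₁+α₂L₂) = 3.82×10⁻³ / 4.991973×10⁻⁵ = 76.523 K
T = 14.0 + 76.523 = 90.523 °C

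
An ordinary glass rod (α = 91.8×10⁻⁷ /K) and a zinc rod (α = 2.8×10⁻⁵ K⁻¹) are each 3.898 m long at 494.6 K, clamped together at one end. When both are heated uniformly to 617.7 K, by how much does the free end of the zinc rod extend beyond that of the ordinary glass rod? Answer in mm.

9.03 mm

ΔT = 123.1 K
ordinary glass: ΔL = 91.8×10⁻⁷ × 3.898 m × 123.1 = 4.4050×10⁻³ m = 4.4050 mm
zinc: ΔL = 2.8×10⁻⁵ × 3.898 m × 123.1 = 1.3436×10⁻² m = 13.436 mm
difference = 13.436 − 4.4050 = 9.031 mm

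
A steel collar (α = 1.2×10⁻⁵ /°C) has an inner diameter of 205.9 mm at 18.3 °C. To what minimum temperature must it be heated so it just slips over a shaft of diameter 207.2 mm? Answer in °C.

T = 544 °C

Required Δd = 207.2 − 205.9 = 1.3 mm
Δd = αd₀ΔT ⇒ ΔT = Δd/(αd₀) = 1.3 / (1.2×10⁻⁵ × 205.9) = 526.15 K
T_min = 18.3 + 526.15 = 544.45 °C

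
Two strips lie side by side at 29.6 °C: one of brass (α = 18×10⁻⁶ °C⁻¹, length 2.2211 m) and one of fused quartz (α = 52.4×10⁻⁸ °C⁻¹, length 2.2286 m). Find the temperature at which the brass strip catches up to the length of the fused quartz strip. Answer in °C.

T = 222.8 °C

L₁(1 + α₁ΔT) = L₂(1 + α₂ΔT) ⇒ ΔT = (L₂ − L₁)/(α₁L₁ − α₂L₂)
L₂ − L₁ = 2.2286 − 2.2211 = 7.50×10⁻³ m
α₁L₁ − α₂L₂ = 18×10⁻⁶×2.2211 − 52.4×10⁻⁸×2.2286 = 3.88120136×10⁻⁵ m/K
ΔT = 7.50×10⁻³ / 3.88120136×10⁻⁵ = 193.239 K
T = 29.6 + 193.239 = 222.839 °C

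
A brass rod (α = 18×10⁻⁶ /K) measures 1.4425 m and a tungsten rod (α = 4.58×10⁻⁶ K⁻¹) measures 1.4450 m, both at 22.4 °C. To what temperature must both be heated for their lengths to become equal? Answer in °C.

Equal length when α₁L₁ΔT − α₂L₂ΔT = L₂ − L₁ = 2.50×10⁻³ m
α₁L₁ = 2.5965×10⁻⁵, α₂L₂ = 6.6181×10⁻⁶ → Δ(αL) = 1.93469×10⁻⁵ m/K
ΔT = 2.50×10⁻³ / 1.93469×10⁻⁵ = 129.220 K, so T = 22.4 + 129.220 = 151.620 °C

T = 151.6 °C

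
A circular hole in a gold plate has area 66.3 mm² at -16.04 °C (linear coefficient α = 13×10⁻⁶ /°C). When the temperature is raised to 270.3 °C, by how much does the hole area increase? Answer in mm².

ΔA = 0.494 mm²

Area coefficient ≈ 2α; |ΔT| = 286.34 K
ΔA = 2αA₀ΔT = 2(13×10⁻⁶)(66.3)(286.34) = 0.494 mm²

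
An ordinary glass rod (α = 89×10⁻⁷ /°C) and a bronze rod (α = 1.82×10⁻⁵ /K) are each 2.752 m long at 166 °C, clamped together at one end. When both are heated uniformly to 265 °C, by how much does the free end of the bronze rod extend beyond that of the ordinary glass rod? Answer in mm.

ΔT = 99 K
ordinary glass: ΔL = 89×10⁻⁷ × 2.752 m × 99 = 2.4248×10⁻³ m = 2.4248 mm
bronze: ΔL = 1.82×10⁻⁵ × 2.752 m × 99 = 4.9586×10⁻³ m = 4.9586 mm
difference = 4.9586 − 2.4248 = 2.5338 mm

2.53 mm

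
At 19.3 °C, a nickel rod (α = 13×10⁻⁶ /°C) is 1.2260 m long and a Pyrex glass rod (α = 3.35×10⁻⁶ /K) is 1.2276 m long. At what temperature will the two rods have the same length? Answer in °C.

T = 154.6 °C

Equal length when α₁L₁ΔT − α₂L₂ΔT = L₂ − L₁ = 1.60×10⁻³ m
α₁L₁ = 1.5938×10⁻⁵, α₂L₂ = 4.11246×10⁻⁶ → Δ(αL) = 1.182554×10⁻⁵ m/K
ΔT = 1.60×10⁻³ / 1.182554×10⁻⁵ = 135.300 K, so T = 19.3 + 135.300 = 154.600 °C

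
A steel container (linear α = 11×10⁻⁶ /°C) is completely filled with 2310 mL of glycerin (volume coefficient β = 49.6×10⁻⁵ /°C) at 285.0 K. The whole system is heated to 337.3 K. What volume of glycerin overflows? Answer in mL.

55.9 mL

The container also expands: β_container ≈ 3α = 3.3×10⁻⁵ /K
Net overflow = V₀(β_liq − 3α_cont)ΔT
β − 3α = 4.96×10⁻⁴ − 3.3×10⁻⁵ = 4.63×10⁻⁴ /K; ΔT = 52.3 K
ΔV = 2310 × 4.63×10⁻⁴ × 52.3 = 55.9 mL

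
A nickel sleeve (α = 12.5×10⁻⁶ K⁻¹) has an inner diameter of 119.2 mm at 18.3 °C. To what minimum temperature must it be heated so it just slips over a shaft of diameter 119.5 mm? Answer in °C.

Required Δd = 119.5 − 119.2 = 0.3 mm
Δd = αd₀ΔT ⇒ ΔT = Δd/(αd₀) = 0.3 / (12.5×10⁻⁶ × 119.2) = 201.34 K
T_min = 18.3 + 201.34 = 219.64 °C

T = 220 °C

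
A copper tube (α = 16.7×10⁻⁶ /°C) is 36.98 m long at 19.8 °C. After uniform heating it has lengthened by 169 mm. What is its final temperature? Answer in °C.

ΔL = αL₀ΔT ⇒ ΔT = ΔL / (αL₀)
ΔT = 169×10⁻³ m / (16.7×10⁻⁶ × 36.98 m) = 273.65 K
T = 19.8 + 273.65 = 293.45 °C

T = 293 °C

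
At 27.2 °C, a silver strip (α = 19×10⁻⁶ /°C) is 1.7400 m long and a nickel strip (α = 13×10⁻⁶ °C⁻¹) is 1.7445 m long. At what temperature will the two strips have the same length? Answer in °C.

T = 460.7 °C

L₁(1 + α₁ΔT) = L₂(1 + α₂ΔT) ⇒ ΔT = (L₂ − L₁)/(α₁L₁ − α₂L₂)
L₂ − L₁ = 1.7445 − 1.7400 = 4.50×10⁻³ m
α₁L₁ − α₂L₂ = 19×10⁻⁶×1.7400 − 13×10⁻⁶×1.7445 = 1.03815×10⁻⁵ m/K
ΔT = 4.50×10⁻³ / 1.03815×10⁻⁵ = 433.463 K
T = 27.2 + 433.463 = 460.663 °C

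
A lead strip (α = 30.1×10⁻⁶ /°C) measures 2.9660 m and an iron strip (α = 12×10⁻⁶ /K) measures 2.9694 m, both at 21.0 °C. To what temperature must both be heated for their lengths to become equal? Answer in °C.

L₁(1 + α₁ΔT) = L₂(1 + α₂ΔT) ⇒ ΔT = (L₂ − L₁)/(α₁L₁ − α₂L₂)
L₂ − L₁ = 2.9694 − 2.9660 = 3.40×10⁻³ m
α₁L₁ − α₂L₂ = 30.1×10⁻⁶×2.9660 − 12×10⁻⁶×2.9694 = 5.36438×10⁻⁵ m/K
ΔT = 3.40×10⁻³ / 5.36438×10⁻⁵ = 63.3810 K
T = 21.0 + 63.3810 = 84.3810 °C

T = 84.38 °C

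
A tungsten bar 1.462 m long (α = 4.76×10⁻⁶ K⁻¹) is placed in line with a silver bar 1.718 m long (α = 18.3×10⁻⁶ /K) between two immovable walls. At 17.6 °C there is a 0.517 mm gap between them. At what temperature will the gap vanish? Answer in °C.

Gap closes when ΔL₁ + ΔL₂ = 0.517 mm = 5.17×10⁻⁴ m
(α₁L₁ + α₂L₂)ΔT = g
α₁L₁ + α₂L₂ = 4.76×10⁻⁶×1.462 + 18.3×10⁻⁶×1.718 = 3.839852×10⁻⁵ m/K
ΔT = 5.17×10⁻⁴ / 3.839852×10⁻⁵ = 13.464 K
T = 17.6 + 13.464 = 31.064 °C

T = 31.1 °C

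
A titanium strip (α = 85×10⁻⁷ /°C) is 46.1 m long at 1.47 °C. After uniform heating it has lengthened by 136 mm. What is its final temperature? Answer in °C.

T = 349 °C

ΔL = αL₀ΔT ⇒ ΔT = ΔL / (αL₀)
ΔT = 136×10⁻³ m / (85×10⁻⁷ × 46.1 m) = 347.07 K
T = 1.47 + 347.07 = 348.54 °C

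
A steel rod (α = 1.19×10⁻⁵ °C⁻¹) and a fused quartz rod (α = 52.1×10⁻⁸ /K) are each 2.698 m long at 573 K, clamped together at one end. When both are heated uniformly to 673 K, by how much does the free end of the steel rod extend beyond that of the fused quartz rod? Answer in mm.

3.07 mm

ΔT = 100 K
steel: ΔL = 1.19×10⁻⁵ × 2.698 m × 100 = 3.2106×10⁻³ m = 3.2106 mm
fused quartz: ΔL = 52.1×10⁻⁸ × 2.698 m × 100 = 1.4057×10⁻⁴ m = 0.14057 mm
difference = 3.2106 − 0.14057 = 3.07003 mm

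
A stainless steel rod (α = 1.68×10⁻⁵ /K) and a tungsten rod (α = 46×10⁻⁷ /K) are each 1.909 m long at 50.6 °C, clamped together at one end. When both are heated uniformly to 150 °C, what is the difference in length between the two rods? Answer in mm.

2.32 mm

ΔT = 99.4 K
stainless steel: ΔL = 1.68×10⁻⁵ × 1.909 m × 99.4 = 3.1879×10⁻³ m = 3.1879 mm
tungsten: ΔL = 46×10⁻⁷ × 1.909 m × 99.4 = 8.7287×10⁻⁴ m = 0.87287 mm
difference = 3.1879 − 0.87287 = 2.31503 mm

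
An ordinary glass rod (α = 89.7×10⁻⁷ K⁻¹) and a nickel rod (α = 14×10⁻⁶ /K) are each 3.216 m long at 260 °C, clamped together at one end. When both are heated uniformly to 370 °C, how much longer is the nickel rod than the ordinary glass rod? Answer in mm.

ΔT = 110 K
ordinary glass: ΔL = 89.7×10⁻⁷ × 3.216 m × 110 = 3.1732×10⁻³ m = 3.1732 mm
nickel: ΔL = 14×10⁻⁶ × 3.216 m × 110 = 4.9526×10⁻³ m = 4.9526 mm
difference = 4.9526 − 3.1732 = 1.7794 mm

1.78 mm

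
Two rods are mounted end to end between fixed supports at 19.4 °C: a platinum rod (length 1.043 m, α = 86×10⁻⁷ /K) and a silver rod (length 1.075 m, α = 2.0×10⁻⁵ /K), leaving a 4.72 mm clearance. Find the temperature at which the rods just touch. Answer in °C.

α₁L₁ = 8.9698×10⁻⁶ m/K, α₂L₂ = 2.150×10⁻⁵ m/K → total 3.04698×10⁻⁵ m/K
ΔT = g/(α₁L₁+α₂L₂) = 4.72×10⁻³ / 3.04698×10⁻⁵ = 154.91 K
T = 19.4 + 154.91 = 174.31 °C

T = 174 °C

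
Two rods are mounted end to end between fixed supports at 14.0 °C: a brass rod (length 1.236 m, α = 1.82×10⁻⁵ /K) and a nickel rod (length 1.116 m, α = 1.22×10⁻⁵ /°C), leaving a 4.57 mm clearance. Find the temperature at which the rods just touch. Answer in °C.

T = 141 °C

α₁L₁ = 2.24952×10⁻⁵ m/K, α₂L₂ = 1.36152×10⁻⁵ m/K → total 3.61104×10⁻⁵ m/K
ΔT = g/(α₁L₁+α₂L₂) = 4.57×10⁻³ / 3.61104×10⁻⁵ = 126.56 K
T = 14.0 + 126.56 = 140.56 °C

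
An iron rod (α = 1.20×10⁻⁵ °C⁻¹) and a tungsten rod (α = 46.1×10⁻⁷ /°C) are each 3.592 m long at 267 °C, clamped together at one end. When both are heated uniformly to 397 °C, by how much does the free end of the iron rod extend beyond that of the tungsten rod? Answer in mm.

ΔT = 130 K
iron: ΔL = 1.20×10⁻⁵ × 3.592 m × 130 = 5.6035×10⁻³ m = 5.6035 mm
tungsten: ΔL = 46.1×10⁻⁷ × 3.592 m × 130 = 2.1527×10⁻³ m = 2.1527 mm
difference = 5.6035 − 2.1527 = 3.4508 mm

3.45 mm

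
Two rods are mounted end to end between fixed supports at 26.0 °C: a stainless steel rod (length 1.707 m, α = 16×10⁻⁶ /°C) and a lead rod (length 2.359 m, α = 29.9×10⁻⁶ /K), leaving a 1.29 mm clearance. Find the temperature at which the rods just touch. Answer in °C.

Gap closes when ΔL₁ + ΔL₂ = 1.29 mm = 1.29×10⁻³ m
(α₁L₁ + α₂L₂)ΔT = g
α₁L₁ + α₂L₂ = 16×10⁻⁶×1.707 + 29.9×10⁻⁶×2.359 = 9.78461×10⁻⁵ m/K
ΔT = 1.29×10⁻³ / 9.78461×10⁻⁵ = 13.184 K
T = 26.0 + 13.184 = 39.184 °C

T = 39.2 °C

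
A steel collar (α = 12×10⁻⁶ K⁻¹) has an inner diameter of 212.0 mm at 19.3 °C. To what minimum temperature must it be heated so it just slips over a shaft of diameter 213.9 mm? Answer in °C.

Required Δd = 213.9 − 212.0 = 1.9 mm
Δd = αd₀ΔT ⇒ ΔT = Δd/(αd₀) = 1.9 / (12×10⁻⁶ × 212.0) = 746.86 K
T_min = 19.3 + 746.86 = 766.16 °C

T = 766 °C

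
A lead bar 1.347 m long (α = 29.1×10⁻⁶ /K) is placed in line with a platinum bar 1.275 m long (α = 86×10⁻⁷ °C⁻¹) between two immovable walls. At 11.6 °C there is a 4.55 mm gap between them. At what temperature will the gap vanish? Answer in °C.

T = 102 °C

α₁L₁ = 3.91977×10⁻⁵ m/K, α₂L₂ = 1.0965×10⁻⁵ m/K → total 5.01627×10⁻⁵ m/K
ΔT = g/(α₁L₁+α₂L₂) = 4.55×10⁻³ / 5.01627×10⁻⁵ = 90.70 K
T = 11.6 + 90.70 = 102.30 °C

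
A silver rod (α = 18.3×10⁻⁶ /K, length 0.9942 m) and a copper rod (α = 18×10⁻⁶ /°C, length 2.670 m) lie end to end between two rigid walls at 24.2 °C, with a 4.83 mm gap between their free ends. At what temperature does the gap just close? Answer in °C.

T = 97.1 °C

α₁L₁ = 1.819386×10⁻⁵ m/K, α₂L₂ = 4.806×10⁻⁵ m/K → total 6.625386×10⁻⁵ m/K
ΔT = g/(α₁L₁+α₂L₂) = 4.83×10⁻³ / 6.625386×10⁻⁵ = 72.901 K
T = 24.2 + 72.901 = 97.101 °C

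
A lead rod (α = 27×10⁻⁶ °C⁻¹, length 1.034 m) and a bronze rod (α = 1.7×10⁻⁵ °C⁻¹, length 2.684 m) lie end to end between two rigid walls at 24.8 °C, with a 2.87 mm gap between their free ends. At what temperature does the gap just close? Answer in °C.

α₁L₁ = 2.7918×10⁻⁵ m/K, α₂L₂ = 4.5628×10⁻⁵ m/K → total 7.3546×10⁻⁵ m/K
ΔT = g/(α₁L₁+α₂L₂) = 2.87×10⁻³ / 7.3546×10⁻⁵ = 39.023 K
T = 24.8 + 39.023 = 63.823 °C

T = 63.8 °C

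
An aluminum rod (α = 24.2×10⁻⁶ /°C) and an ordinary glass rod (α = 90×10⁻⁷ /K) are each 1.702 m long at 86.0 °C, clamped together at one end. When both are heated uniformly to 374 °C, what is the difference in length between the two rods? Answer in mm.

ΔT = 288.0 K
aluminum: ΔL = 24.2×10⁻⁶ × 1.702 m × 288.0 = 1.1862×10⁻² m = 11.862 mm
ordinary glass: ΔL = 90×10⁻⁷ × 1.702 m × 288.0 = 4.4116×10⁻³ m = 4.4116 mm
difference = 11.862 − 4.4116 = 7.4504 mm

7.45 mm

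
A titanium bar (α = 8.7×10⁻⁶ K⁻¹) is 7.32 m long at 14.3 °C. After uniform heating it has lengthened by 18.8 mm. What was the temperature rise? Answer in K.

ΔL = αL₀ΔT ⇒ ΔT = ΔL / (αL₀)
ΔT = 18.8×10⁻³ m / (8.7×10⁻⁶ × 7.32 m) = 295.21 K

ΔT = 295 K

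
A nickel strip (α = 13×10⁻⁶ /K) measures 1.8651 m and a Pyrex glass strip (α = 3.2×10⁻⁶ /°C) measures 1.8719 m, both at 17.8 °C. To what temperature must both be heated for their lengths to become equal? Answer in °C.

L₁(1 + α₁ΔT) = L₂(1 + α₂ΔT) ⇒ ΔT = (L₂ − L₁)/(α₁L₁ − α₂L₂)
L₂ − L₁ = 1.8719 − 1.8651 = 6.80×10⁻³ m
α₁L₁ − α₂L₂ = 13×10⁻⁶×1.8651 − 3.2×10⁻⁶×1.8719 = 1.825622×10⁻⁵ m/K
ΔT = 6.80×10⁻³ / 1.825622×10⁻⁵ = 372.476 K
T = 17.8 + 372.476 = 390.276 °C

T = 390.3 °C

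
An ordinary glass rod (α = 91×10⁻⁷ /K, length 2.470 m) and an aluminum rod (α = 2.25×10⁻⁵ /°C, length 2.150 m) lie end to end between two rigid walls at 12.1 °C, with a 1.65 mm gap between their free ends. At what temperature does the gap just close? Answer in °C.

Gap closes when ΔL₁ + ΔL₂ = 1.65 mm = 1.65×10⁻³ m
(α₁L₁ + α₂L₂)ΔT = g
α₁L₁ + α₂L₂ = 91×10⁻⁷×2.470 + 2.25×10⁻⁵×2.150 = 7.0852×10⁻⁵ m/K
ΔT = 1.65×10⁻³ / 7.0852×10⁻⁵ = 23.288 K
T = 12.1 + 23.288 = 35.388 °C

T = 35.4 °C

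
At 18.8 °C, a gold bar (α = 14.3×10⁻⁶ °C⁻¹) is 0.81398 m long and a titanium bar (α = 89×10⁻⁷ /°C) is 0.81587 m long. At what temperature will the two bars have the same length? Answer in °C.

Equal length when α₁L₁ΔT − α₂L₂ΔT = L₂ − L₁ = 1.89×10⁻³ m
α₁L₁ = 1.1639914×10⁻⁵, α₂L₂ = 7.261243×10⁻⁶ → Δ(αL) = 4.378671×10⁻⁶ m/K
ΔT = 1.89×10⁻³ / 4.378671×10⁻⁶ = 431.638 K, so T = 18.8 + 431.638 = 450.438 °C

T = 450.4 °C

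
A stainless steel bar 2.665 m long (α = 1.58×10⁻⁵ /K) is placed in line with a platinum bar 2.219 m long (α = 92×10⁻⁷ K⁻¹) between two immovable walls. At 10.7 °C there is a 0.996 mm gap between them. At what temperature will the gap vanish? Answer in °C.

T = 26.6 °C

α₁L₁ = 4.2107×10⁻⁵ m/K, α₂L₂ = 2.04148×10⁻⁵ m/K → total 6.25218×10⁻⁵ m/K
ΔT = g/(α₁L₁+α₂L₂) = 9.96×10⁻⁴ / 6.25218×10⁻⁵ = 15.930 K
T = 10.7 + 15.930 = 26.630 °C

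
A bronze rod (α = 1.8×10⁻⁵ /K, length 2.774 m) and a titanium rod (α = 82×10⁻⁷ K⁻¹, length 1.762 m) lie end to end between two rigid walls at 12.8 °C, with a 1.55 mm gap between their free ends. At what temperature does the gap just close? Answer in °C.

T = 36.9 °C

α₁L₁ = 4.9932×10⁻⁵ m/K, α₂L₂ = 1.44484×10⁻⁵ m/K → total 6.43804×10⁻⁵ m/K
ΔT = g/(α₁L₁+α₂L₂) = 1.55×10⁻³ / 6.43804×10⁻⁵ = 24.076 K
T = 12.8 + 24.076 = 36.876 °C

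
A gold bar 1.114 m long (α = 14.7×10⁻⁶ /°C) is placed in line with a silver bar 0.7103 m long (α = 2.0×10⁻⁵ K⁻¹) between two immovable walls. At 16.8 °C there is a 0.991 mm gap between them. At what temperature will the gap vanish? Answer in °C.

T = 49.2 °C

Gap closes when ΔL₁ + ΔL₂ = 0.991 mm = 9.91×10⁻⁴ m
(α₁L₁ + α₂L₂)ΔT = g
α₁L₁ + α₂L₂ = 14.7×10⁻⁶×1.114 + 2.0×10⁻⁵×0.7103 = 3.05818×10⁻⁵ m/K
ΔT = 9.91×10⁻⁴ / 3.05818×10⁻⁵ = 32.405 K
T = 16.8 + 32.405 = 49.205 °C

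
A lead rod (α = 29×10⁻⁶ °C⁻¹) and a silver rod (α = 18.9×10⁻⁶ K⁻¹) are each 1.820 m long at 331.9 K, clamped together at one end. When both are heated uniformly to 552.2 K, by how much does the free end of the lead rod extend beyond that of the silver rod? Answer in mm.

4.05 mm

ΔT = 220.3 K
lead: ΔL = 29×10⁻⁶ × 1.820 m × 220.3 = 1.1627×10⁻² m = 11.627 mm
silver: ΔL = 18.9×10⁻⁶ × 1.820 m × 220.3 = 7.5779×10⁻³ m = 7.5779 mm
difference = 11.627 − 7.5779 = 4.0491 mm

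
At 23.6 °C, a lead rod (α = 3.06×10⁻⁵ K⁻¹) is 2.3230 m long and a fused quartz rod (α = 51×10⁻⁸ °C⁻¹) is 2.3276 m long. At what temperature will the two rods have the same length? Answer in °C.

T = 89.41 °C

L₁(1 + α₁ΔT) = L₂(1 + α₂ΔT) ⇒ ΔT = (L₂ − L₁)/(α₁L₁ − α₂L₂)
L₂ − L₁ = 2.3276 − 2.3230 = 4.60×10⁻³ m
α₁L₁ − α₂L₂ = 3.06×10⁻⁵×2.3230 − 51×10⁻⁸×2.3276 = 6.9896724×10⁻⁵ m/K
ΔT = 4.60×10⁻³ / 6.9896724×10⁻⁵ = 65.8114 K
T = 23.6 + 65.8114 = 89.4114 °C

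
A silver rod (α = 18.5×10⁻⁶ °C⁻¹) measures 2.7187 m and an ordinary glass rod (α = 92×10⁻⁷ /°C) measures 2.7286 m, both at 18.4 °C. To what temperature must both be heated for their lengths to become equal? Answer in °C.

Equal length when α₁L₁ΔT − α₂L₂ΔT = L₂ − L₁ = 9.90×10⁻³ m
α₁L₁ = 5.029595×10⁻⁵, α₂L₂ = 2.510312×10⁻⁵ → Δ(αL) = 2.519283×10⁻⁵ m/K
ΔT = 9.90×10⁻³ / 2.519283×10⁻⁵ = 392.969 K, so T = 18.4 + 392.969 = 411.369 °C

T = 411.4 °C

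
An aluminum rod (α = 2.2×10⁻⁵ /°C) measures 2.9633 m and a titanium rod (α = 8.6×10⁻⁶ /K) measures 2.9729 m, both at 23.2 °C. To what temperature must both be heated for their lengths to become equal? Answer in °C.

T = 265.5 °C

Equal length when α₁L₁ΔT − α₂L₂ΔT = L₂ − L₁ = 9.60×10⁻³ m
α₁L₁ = 6.51926×10⁻⁵, α₂L₂ = 2.556694×10⁻⁵ → Δ(αL) = 3.962566×10⁻⁵ m/K
ΔT = 9.60×10⁻³ / 3.962566×10⁻⁵ = 242.267 K, so T = 23.2 + 242.267 = 265.467 °C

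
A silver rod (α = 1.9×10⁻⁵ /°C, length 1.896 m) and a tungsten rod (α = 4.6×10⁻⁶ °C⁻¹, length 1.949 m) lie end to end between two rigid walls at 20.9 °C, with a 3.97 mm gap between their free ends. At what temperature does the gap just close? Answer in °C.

α₁L₁ = 3.6024×10⁻⁵ m/K, α₂L₂ = 8.9654×10⁻⁶ m/K → total 4.49894×10⁻⁵ m/K
ΔT = g/(α₁L₁+α₂L₂) = 3.97×10⁻³ / 4.49894×10⁻⁵ = 88.24 K
T = 20.9 + 88.24 = 109.14 °C

T = 109 °C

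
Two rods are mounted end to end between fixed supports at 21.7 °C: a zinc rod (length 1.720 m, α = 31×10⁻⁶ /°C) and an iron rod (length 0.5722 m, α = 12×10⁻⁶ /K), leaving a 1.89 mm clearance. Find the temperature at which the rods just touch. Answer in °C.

T = 53.1 °C

α₁L₁ = 5.332×10⁻⁵ m/K, α₂L₂ = 6.8664×10⁻⁶ m/K → total 6.01864×10⁻⁵ m/K
ΔT = g/(α₁L₁+α₂L₂) = 1.89×10⁻³ / 6.01864×10⁻⁵ = 31.402 K
T = 21.7 + 31.402 = 53.102 °C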